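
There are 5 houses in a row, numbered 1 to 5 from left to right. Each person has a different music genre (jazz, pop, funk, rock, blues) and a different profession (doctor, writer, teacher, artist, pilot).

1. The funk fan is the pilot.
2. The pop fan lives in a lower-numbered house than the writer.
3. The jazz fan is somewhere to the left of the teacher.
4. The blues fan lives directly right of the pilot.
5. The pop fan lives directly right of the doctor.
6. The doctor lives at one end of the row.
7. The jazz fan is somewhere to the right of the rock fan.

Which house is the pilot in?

4

Clue 6 places the doctor in house 1.
By clue 5, the pop fan is in house 2.
House 1 music genre: only rock fits.
So house 5 gets blues for music genre.
Clue 4 places the pilot in house 4.
House 2's profession must be artist (nothing else left).
So house 3 gets writer for profession.
The only profession still possible for house 5 is teacher.
The funk fan is in house 4 (clue 1).
The only music genre still possible for house 3 is jazz.
So: house 1 = rock/doctor, house 2 = pop/artist, house 3 = jazz/writer, house 4 = funk/pilot, house 5 = blues/teacher.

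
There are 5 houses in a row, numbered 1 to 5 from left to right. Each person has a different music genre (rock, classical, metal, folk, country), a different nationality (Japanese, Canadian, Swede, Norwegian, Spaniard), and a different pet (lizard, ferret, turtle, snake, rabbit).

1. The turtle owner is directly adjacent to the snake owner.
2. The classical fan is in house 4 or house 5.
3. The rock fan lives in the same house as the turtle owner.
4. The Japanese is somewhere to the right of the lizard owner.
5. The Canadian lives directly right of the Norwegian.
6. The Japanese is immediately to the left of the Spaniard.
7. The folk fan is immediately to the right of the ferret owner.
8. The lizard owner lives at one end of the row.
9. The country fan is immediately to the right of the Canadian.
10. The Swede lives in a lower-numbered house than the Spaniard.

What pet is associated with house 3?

From clue 8, the lizard owner must be in house 1.
House 5 nationality: only Spaniard fits.
By clue 6, the Japanese is in house 4.
So house 1 gets metal for music genre.
The only music genre still possible for house 2 is rock.
Clue 3 places the turtle owner in house 2.
From clue 1, the snake owner must be in house 3.
So house 3 gets country for music genre.
House 5's pet must be rabbit (nothing else left).
Clue 7 places the folk fan in house 5.
Clue 9 places the Canadian in house 2.
House 4's music genre must be classical (nothing else left).
That leaves Norwegian as the nationality for house 1.
House 3 nationality: only Swede fits.
So house 4 gets ferret for pet.
So: house 1 = metal/Norwegian/lizard, house 2 = rock/Canadian/turtle, house 3 = country/Swede/snake, house 4 = classical/Japanese/ferret, house 5 = folk/Spaniard/rabbit.

snake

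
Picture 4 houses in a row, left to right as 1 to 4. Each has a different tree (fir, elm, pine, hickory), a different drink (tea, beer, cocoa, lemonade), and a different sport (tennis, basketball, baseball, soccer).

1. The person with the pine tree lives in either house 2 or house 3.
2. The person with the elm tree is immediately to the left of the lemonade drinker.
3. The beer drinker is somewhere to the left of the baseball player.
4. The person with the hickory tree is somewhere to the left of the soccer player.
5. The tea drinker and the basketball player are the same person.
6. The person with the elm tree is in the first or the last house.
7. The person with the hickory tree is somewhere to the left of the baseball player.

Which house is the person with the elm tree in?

1

From clue 6, the person with the elm tree must be in house 1.
House 4 tree: only fir fits.
Clue 2: the lemonade drinker is in house 2.
The only sport still possible for house 2 is tennis.
The only sport still possible for house 1 is basketball.
By clue 5, the tea drinker is in house 1.
House 3 drink: only beer fits.
House 4 drink: only cocoa fits.
The baseball player is in house 4 (clue 3).
House 3 sport: only soccer fits.
By clue 4, the person with the hickory tree is in house 2.
House 3's tree must be pine (nothing else left).
So: house 1 = elm/tea/basketball, house 2 = hickory/lemonade/tennis, house 3 = pine/beer/soccer, house 4 = fir/cocoa/baseball.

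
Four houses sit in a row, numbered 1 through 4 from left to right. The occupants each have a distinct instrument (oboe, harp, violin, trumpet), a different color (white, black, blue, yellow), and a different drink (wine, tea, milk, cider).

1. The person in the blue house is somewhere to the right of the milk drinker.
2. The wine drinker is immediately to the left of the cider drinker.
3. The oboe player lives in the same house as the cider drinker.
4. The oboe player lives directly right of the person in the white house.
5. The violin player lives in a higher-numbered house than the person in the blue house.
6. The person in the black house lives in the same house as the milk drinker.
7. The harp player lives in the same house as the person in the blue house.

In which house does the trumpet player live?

1

House 1's instrument must be trumpet (nothing else left).
That leaves yellow as the color for house 4.
The harp player is narrowed to house 2 or 3; consider each.
Placing it in house 3 leads to a contradiction, so it's in house 2.
The person in the blue house is in house 2 (clue 7).
The only color still possible for house 3 is white.
From clue 1, the milk drinker must be in house 1.
The oboe player is in house 4 (clue 4).
House 3's instrument must be violin (nothing else left).
House 1's color must be black (nothing else left).
Clue 3 places the cider drinker in house 4.
Clue 2 places the wine drinker in house 3.
The only drink still possible for house 2 is tea.
So: house 1 = trumpet/black/milk, house 2 = harp/blue/tea, house 3 = violin/white/wine, house 4 = oboe/yellow/cider.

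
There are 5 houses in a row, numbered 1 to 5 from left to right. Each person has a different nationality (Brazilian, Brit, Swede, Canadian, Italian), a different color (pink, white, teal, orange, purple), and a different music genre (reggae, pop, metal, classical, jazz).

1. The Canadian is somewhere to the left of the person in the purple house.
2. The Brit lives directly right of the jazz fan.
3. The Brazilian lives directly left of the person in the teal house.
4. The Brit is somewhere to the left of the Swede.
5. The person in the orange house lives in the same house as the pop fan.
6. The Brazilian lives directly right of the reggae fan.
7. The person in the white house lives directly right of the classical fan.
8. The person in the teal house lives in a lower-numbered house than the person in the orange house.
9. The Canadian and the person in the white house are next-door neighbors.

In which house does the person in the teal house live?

The only color still possible for house 1 is pink.
The Brazilian is narrowed to house 2 or 3; consider each.
Placing it in house 2 leads to a contradiction, so it's in house 3.
From clue 3, the person in the teal house must be in house 4.
By clue 6, the reggae fan is in house 2.
The person in the orange house is in house 5 (clue 8).
By clue 5, the pop fan is in house 5.
Clue 7: the person in the white house is in house 2.
Clue 7: the classical fan is in house 1.
Clue 9: the Canadian is in house 1.
So house 3 gets purple for color.
House 3's music genre must be jazz (nothing else left).
House 4 music genre: only metal fits.
By clue 2, the Brit is in house 4.
By clue 4, the Swede is in house 5.
So house 2 gets Italian for nationality.
So: house 1 = Canadian/pink/classical, house 2 = Italian/white/reggae, house 3 = Brazilian/purple/jazz, house 4 = Brit/teal/metal, house 5 = Swede/orange/pop.

4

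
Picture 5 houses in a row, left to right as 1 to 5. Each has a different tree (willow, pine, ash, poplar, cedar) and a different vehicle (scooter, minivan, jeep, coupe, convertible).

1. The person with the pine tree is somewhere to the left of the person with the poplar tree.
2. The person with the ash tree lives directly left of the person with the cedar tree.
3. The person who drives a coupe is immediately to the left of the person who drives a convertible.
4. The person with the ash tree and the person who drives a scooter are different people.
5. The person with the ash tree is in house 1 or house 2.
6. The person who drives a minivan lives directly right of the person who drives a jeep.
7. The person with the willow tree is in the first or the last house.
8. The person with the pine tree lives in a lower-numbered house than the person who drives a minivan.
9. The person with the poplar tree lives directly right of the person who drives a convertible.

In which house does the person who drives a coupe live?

The person with the ash tree is narrowed to house 1 or 2; consider each.
Placing it in house 1 leads to a contradiction, so it's in house 2.
Clue 2: the person with the cedar tree is in house 3.
The person with the pine tree is narrowed to house 1 or 4; consider each.
Placing it in house 4 leads to a contradiction, so it's in house 1.
House 4's tree must be poplar (nothing else left).
House 5's tree must be willow (nothing else left).
Clue 9: the person who drives a convertible is in house 3.
House 2's vehicle must be coupe (nothing else left).
Clue 6: the person who drives a jeep is in house 4.
House 1's vehicle must be scooter (nothing else left).
House 5's vehicle must be minivan (nothing else left).
So: house 1 = pine/scooter, house 2 = ash/coupe, house 3 = cedar/convertible, house 4 = poplar/jeep, house 5 = willow/minivan.

2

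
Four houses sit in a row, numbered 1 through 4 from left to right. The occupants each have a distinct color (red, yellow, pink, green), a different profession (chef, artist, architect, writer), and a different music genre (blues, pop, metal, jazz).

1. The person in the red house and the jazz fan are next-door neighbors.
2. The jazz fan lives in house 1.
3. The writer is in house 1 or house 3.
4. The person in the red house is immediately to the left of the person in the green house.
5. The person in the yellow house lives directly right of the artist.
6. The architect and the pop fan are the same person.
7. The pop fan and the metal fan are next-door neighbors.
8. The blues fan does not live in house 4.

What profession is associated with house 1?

writer

From clue 2, the jazz fan must be in house 1.
By clue 1, the person in the red house is in house 2.
The person in the green house is in house 3 (clue 4).
House 1's color must be pink (nothing else left).
House 4 color: only yellow fits.
Clue 5 places the artist in house 3.
So house 1 gets writer for profession.
Clue 7: the metal fan is in house 3.
House 4's music genre must be pop (nothing else left).
By clue 6, the architect is in house 4.
House 2's profession must be chef (nothing else left).
House 2's music genre must be blues (nothing else left).
So: house 1 = pink/writer/jazz, house 2 = red/chef/blues, house 3 = green/artist/metal, house 4 = yellow/architect/pop.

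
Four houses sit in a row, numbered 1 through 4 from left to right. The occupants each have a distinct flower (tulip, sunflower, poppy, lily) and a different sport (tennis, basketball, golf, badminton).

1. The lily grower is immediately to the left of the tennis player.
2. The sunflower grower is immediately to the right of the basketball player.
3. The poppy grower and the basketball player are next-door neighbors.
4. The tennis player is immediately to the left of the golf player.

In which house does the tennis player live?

The lily grower is narrowed to house 1 or 2; consider each.
Placing it in house 1 leads to a contradiction, so it's in house 2.
Clue 1: the tennis player is in house 3.
From clue 4, the golf player must be in house 4.
From clue 2, the sunflower grower must be in house 3.
From clue 2, the basketball player must be in house 2.
House 1's flower must be poppy (nothing else left).
The only flower still possible for house 4 is tulip.
That leaves badminton as the sport for house 1.
So: house 1 = poppy/badminton, house 2 = lily/basketball, house 3 = sunflower/tennis, house 4 = tulip/golf.

3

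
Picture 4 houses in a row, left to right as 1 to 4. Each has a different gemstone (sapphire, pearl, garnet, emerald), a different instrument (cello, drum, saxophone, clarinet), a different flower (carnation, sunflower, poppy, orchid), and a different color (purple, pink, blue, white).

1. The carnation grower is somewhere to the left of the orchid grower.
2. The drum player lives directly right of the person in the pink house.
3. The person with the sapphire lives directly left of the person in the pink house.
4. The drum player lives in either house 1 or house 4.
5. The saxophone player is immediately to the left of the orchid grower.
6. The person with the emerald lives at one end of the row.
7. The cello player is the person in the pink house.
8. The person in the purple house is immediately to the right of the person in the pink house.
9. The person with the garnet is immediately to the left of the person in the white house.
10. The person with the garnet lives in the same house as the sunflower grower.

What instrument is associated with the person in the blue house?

clarinet

The drum player is in house 4 (clue 4).
House 1's color must be blue (nothing else left).
The person in the pink house is in house 3 (clue 2).
Clue 3 places the person with the sapphire in house 2.
By clue 7, the cello player is in house 3.
Clue 8 places the person in the purple house in house 4.
The only color still possible for house 2 is white.
The person with the garnet is in house 1 (clue 9).
Clue 10 places the sunflower grower in house 1.
House 3 gemstone: only pearl fits.
That leaves emerald as the gemstone for house 4.
So house 4 gets poppy for flower.
Clue 1: the carnation grower is in house 2.
Clue 1: the orchid grower is in house 3.
The saxophone player is in house 2 (clue 5).
House 1's instrument must be clarinet (nothing else left).
So: house 1 = garnet/clarinet/sunflower/blue, house 2 = sapphire/saxophone/carnation/white, house 3 = pearl/cello/orchid/pink, house 4 = emerald/drum/poppy/purple.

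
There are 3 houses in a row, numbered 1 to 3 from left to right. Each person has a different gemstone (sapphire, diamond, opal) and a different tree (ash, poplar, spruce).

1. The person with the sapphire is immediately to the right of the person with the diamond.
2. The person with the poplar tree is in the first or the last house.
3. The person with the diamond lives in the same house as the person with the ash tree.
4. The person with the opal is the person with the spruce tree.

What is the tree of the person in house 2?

ash

The person with the diamond is narrowed to house 1 or 2; consider each.
Placing it in house 1 leads to a contradiction, so it's in house 2.
The person with the sapphire is in house 3 (clue 1).
Clue 3 places the person with the ash tree in house 2.
The only gemstone still possible for house 1 is opal.
Clue 4 places the person with the spruce tree in house 1.
House 3 tree: only poplar fits.
So: house 1 = opal/spruce, house 2 = diamond/ash, house 3 = sapphire/poplar.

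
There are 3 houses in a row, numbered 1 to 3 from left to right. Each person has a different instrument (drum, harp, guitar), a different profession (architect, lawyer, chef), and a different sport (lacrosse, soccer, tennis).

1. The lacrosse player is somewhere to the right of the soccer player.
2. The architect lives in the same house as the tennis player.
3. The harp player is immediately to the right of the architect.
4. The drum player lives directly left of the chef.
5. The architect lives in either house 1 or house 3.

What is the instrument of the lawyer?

Clue 5 places the architect in house 1.
Clue 2 places the tennis player in house 1.
From clue 3, the harp player must be in house 2.
The only instrument still possible for house 3 is guitar.
House 3 sport: only lacrosse fits.
From clue 4, the chef must be in house 2.
The only instrument still possible for house 1 is drum.
House 3's profession must be lawyer (nothing else left).
House 2's sport must be soccer (nothing else left).
So: house 1 = drum/architect/tennis, house 2 = harp/chef/soccer, house 3 = guitar/lawyer/lacrosse.

guitar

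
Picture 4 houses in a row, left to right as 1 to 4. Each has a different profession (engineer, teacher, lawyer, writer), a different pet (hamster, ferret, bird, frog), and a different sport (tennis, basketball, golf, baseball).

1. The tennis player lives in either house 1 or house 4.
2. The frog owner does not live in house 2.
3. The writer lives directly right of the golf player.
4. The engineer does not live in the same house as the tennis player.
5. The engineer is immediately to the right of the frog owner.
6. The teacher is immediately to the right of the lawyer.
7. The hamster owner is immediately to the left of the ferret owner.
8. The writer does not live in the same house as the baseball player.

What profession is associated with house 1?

lawyer

The only profession still possible for house 1 is lawyer.
From clue 6, the teacher must be in house 2.
The only profession still possible for house 3 is writer.
The only profession still possible for house 4 is engineer.
From clue 3, the golf player must be in house 2.
By clue 4, the tennis player is in house 1.
The frog owner is in house 3 (clue 5).
House 3 sport: only basketball fits.
House 4 sport: only baseball fits.
The hamster owner is in house 1 (clue 7).
From clue 7, the ferret owner must be in house 2.
So house 4 gets bird for pet.
So: house 1 = lawyer/hamster/tennis, house 2 = teacher/ferret/golf, house 3 = writer/frog/basketball, house 4 = engineer/bird/baseball.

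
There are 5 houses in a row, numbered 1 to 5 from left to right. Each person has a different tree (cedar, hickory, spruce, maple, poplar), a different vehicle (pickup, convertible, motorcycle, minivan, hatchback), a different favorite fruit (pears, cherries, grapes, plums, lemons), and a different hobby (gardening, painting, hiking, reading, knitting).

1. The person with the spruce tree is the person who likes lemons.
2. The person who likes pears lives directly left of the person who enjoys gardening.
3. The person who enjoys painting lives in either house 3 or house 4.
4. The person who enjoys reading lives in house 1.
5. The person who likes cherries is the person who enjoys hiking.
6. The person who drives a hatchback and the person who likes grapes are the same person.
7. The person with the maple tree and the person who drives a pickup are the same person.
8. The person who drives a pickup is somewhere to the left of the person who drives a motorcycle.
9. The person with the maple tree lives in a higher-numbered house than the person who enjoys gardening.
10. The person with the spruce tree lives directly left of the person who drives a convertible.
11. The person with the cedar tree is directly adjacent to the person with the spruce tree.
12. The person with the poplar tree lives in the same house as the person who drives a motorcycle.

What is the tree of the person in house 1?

spruce

The person who enjoys reading is in house 1 (clue 4).
The person with the maple tree is narrowed to house 3 or 4; consider each.
Placing it in house 3 leads to a contradiction, so it's in house 4.
The person who drives a pickup is in house 4 (clue 7).
Clue 8: the person who drives a motorcycle is in house 5.
Clue 12 places the person with the poplar tree in house 5.
The person with the spruce tree is narrowed to house 1 or 2; consider each.
Placing it in house 2 leads to a contradiction, so it's in house 1.
Clue 1 places the person who likes lemons in house 1.
The person who drives a convertible is in house 2 (clue 10).
Clue 11 places the person with the cedar tree in house 2.
House 3's tree must be hickory (nothing else left).
From clue 2, the person who enjoys gardening must be in house 3.
Clue 6 places the person who drives a hatchback in house 3.
From clue 6, the person who likes grapes must be in house 3.
House 1's vehicle must be minivan (nothing else left).
So house 2 gets pears for favorite fruit.
The only hobby still possible for house 4 is painting.
Clue 5: the person who likes cherries is in house 5.
By clue 5, the person who enjoys hiking is in house 5.
House 4's favorite fruit must be plums (nothing else left).
The only hobby still possible for house 2 is knitting.
So: house 1 = spruce/minivan/lemons/reading, house 2 = cedar/convertible/pears/knitting, house 3 = hickory/hatchback/grapes/gardening, house 4 = maple/pickup/plums/painting, house 5 = poplar/motorcycle/cherries/hiking.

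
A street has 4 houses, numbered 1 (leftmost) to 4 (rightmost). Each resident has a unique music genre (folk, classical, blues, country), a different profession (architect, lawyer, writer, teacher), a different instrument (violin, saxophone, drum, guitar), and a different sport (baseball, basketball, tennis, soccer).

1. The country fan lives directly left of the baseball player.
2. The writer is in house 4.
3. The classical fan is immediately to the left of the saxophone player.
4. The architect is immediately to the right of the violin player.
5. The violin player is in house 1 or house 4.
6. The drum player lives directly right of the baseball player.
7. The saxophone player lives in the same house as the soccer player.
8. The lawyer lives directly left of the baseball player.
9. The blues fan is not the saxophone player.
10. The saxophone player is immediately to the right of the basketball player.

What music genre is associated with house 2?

Clue 2: the writer is in house 4.
By clue 5, the violin player is in house 1.
Clue 4: the architect is in house 2.
House 1's profession must be lawyer (nothing else left).
House 3 profession: only teacher fits.
By clue 8, the baseball player is in house 2.
From clue 1, the country fan must be in house 1.
Clue 6: the drum player is in house 3.
Clue 10 places the saxophone player in house 4.
Clue 10 places the basketball player in house 3.
That leaves guitar as the instrument for house 2.
House 1's sport must be tennis (nothing else left).
The only sport still possible for house 4 is soccer.
The classical fan is in house 3 (clue 3).
So house 2 gets blues for music genre.
House 4's music genre must be folk (nothing else left).
So: house 1 = country/lawyer/violin/tennis, house 2 = blues/architect/guitar/baseball, house 3 = classical/teacher/drum/basketball, house 4 = folk/writer/saxophone/soccer.

blues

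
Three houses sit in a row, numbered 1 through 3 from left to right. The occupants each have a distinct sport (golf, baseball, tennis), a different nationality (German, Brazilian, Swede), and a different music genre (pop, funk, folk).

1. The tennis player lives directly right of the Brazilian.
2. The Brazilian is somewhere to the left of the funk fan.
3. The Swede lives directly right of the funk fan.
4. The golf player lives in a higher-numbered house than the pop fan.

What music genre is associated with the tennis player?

Clue 3: the Swede is in house 3.
From clue 3, the funk fan must be in house 2.
House 1's sport must be baseball (nothing else left).
That leaves folk as the music genre for house 3.
From clue 2, the Brazilian must be in house 1.
The only nationality still possible for house 2 is German.
House 1's music genre must be pop (nothing else left).
Clue 1 places the tennis player in house 2.
House 3's sport must be golf (nothing else left).
So: house 1 = baseball/Brazilian/pop, house 2 = tennis/German/funk, house 3 = golf/Swede/folk.

funk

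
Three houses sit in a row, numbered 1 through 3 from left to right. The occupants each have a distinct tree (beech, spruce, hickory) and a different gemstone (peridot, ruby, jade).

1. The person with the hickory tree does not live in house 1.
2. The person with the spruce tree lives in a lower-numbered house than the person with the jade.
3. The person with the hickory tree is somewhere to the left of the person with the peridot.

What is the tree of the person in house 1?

spruce

By clue 3, the person with the hickory tree is in house 2.
Clue 3 places the person with the peridot in house 3.
House 3 tree: only beech fits.
So house 1 gets ruby for gemstone.
So house 2 gets jade for gemstone.
House 1 tree: only spruce fits.
So: house 1 = spruce/ruby, house 2 = hickory/jade, house 3 = beech/peridot.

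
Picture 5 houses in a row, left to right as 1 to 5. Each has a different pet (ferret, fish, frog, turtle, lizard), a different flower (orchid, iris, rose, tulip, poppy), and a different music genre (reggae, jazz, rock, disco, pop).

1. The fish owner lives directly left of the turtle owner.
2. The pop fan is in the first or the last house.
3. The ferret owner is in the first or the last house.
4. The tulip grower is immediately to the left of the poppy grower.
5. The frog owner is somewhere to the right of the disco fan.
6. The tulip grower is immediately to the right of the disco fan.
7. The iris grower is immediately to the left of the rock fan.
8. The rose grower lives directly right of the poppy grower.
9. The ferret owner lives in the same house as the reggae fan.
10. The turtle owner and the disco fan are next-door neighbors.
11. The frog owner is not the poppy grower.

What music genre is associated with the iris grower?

disco

The ferret owner is narrowed to house 1 or 5; consider each.
Placing it in house 5 leads to a contradiction, so it's in house 1.
From clue 9, the reggae fan must be in house 1.
That leaves fish as the pet for house 2.
House 3's pet must be turtle (nothing else left).
House 2's music genre must be disco (nothing else left).
That leaves pop as the music genre for house 5.
Clue 6 places the tulip grower in house 3.
That leaves orchid as the flower for house 1.
House 2 flower: only iris fits.
So house 4 gets poppy for flower.
House 5's flower must be rose (nothing else left).
Clue 7: the rock fan is in house 3.
From clue 11, the frog owner must be in house 5.
House 4 pet: only lizard fits.
The only music genre still possible for house 4 is jazz.
So: house 1 = ferret/orchid/reggae, house 2 = fish/iris/disco, house 3 = turtle/tulip/rock, house 4 = lizard/poppy/jazz, house 5 = frog/rose/pop.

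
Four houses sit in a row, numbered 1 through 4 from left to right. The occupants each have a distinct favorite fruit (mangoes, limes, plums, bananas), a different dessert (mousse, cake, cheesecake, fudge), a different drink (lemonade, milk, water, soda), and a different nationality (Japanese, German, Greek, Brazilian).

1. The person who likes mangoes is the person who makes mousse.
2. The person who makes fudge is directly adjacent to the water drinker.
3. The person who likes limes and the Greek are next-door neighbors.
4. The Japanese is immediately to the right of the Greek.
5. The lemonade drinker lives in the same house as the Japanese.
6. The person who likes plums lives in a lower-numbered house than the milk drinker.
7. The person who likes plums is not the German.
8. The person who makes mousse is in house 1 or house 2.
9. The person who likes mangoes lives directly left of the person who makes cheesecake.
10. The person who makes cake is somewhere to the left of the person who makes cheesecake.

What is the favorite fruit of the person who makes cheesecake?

bananas

So house 4 gets fudge for dessert.
By clue 2, the water drinker is in house 3.
That leaves cheesecake as the dessert for house 3.
House 1's drink must be soda (nothing else left).
From clue 9, the person who likes mangoes must be in house 2.
The person who makes mousse is in house 2 (clue 1).
By clue 4, the Japanese is in house 4.
From clue 4, the Greek must be in house 3.
By clue 5, the lemonade drinker is in house 4.
House 1's dessert must be cake (nothing else left).
The only drink still possible for house 2 is milk.
By clue 3, the person who likes limes is in house 4.
By clue 6, the person who likes plums is in house 1.
From clue 7, the German must be in house 2.
The only favorite fruit still possible for house 3 is bananas.
So house 1 gets Brazilian for nationality.
So: house 1 = plums/cake/soda/Brazilian, house 2 = mangoes/mousse/milk/German, house 3 = bananas/cheesecake/water/Greek, house 4 = limes/fudge/lemonade/Japanese.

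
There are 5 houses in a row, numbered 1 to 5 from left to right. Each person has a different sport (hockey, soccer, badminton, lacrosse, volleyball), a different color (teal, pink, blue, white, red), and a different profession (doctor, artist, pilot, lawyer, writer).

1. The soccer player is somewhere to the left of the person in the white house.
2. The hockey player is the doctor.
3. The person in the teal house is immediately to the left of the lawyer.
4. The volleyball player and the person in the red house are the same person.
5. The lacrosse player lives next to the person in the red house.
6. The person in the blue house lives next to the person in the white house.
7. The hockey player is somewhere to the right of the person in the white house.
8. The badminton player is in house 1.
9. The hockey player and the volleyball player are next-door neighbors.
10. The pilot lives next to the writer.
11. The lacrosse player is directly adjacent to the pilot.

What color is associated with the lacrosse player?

white

Clue 8 places the badminton player in house 1.
The hockey player is narrowed to house 4 or 5; consider each.
Placing it in house 4 leads to a contradiction, so it's in house 5.
Clue 2: the doctor is in house 5.
By clue 9, the volleyball player is in house 4.
Clue 4: the person in the red house is in house 4.
By clue 5, the lacrosse player is in house 3.
House 2's sport must be soccer (nothing else left).
Clue 6 places the person in the blue house in house 2.
The only color still possible for house 3 is white.
That leaves pink as the color for house 5.
Clue 3 places the lawyer in house 2.
House 1's color must be teal (nothing else left).
Clue 10 places the writer in house 3.
So house 1 gets artist for profession.
House 4 profession: only pilot fits.
So: house 1 = badminton/teal/artist, house 2 = soccer/blue/lawyer, house 3 = lacrosse/white/writer, house 4 = volleyball/red/pilot, house 5 = hockey/pink/doctor.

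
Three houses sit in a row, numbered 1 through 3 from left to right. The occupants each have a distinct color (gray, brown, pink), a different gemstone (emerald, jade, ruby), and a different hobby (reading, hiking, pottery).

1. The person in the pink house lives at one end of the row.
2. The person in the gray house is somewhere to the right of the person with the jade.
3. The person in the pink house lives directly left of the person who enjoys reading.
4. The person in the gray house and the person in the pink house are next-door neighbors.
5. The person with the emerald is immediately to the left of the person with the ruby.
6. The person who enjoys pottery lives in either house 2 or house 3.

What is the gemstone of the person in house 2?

Clue 3 places the person in the pink house in house 1.
Clue 3: the person who enjoys reading is in house 2.
By clue 4, the person in the gray house is in house 2.
That leaves brown as the color for house 3.
House 3 gemstone: only ruby fits.
House 1's hobby must be hiking (nothing else left).
So house 3 gets pottery for hobby.
The person with the jade is in house 1 (clue 2).
Clue 5 places the person with the emerald in house 2.
So: house 1 = pink/jade/hiking, house 2 = gray/emerald/reading, house 3 = brown/ruby/pottery.

emerald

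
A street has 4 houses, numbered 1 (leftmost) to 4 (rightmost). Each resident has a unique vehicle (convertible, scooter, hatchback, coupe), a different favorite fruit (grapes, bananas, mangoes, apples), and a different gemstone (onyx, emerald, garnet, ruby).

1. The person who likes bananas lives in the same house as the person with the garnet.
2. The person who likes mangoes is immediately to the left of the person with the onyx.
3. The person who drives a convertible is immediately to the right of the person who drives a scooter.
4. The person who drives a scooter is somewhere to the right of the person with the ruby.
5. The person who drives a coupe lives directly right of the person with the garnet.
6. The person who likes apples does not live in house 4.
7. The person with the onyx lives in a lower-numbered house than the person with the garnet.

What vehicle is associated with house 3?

convertible

Clue 7 places the person with the onyx in house 2.
By clue 7, the person with the garnet is in house 3.
House 1 vehicle: only hatchback fits.
So house 1 gets ruby for gemstone.
House 4 gemstone: only emerald fits.
Clue 1 places the person who likes bananas in house 3.
Clue 2 places the person who likes mangoes in house 1.
Clue 5 places the person who drives a coupe in house 4.
House 2's vehicle must be scooter (nothing else left).
So house 3 gets convertible for vehicle.
The only favorite fruit still possible for house 2 is apples.
House 4 favorite fruit: only grapes fits.
So: house 1 = hatchback/mangoes/ruby, house 2 = scooter/apples/onyx, house 3 = convertible/bananas/garnet, house 4 = coupe/grapes/emerald.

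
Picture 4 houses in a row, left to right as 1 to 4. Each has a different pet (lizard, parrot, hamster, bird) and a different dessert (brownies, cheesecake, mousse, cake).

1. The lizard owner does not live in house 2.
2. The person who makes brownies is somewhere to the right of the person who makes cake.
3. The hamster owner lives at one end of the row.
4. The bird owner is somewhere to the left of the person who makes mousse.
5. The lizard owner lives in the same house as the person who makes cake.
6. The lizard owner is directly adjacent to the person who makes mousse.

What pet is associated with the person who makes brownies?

hamster

The hamster owner is narrowed to house 1 or 4; consider each.
Placing it in house 1 leads to a contradiction, so it's in house 4.
The lizard owner is narrowed to house 1 or 3; consider each.
Placing it in house 1 leads to a contradiction, so it's in house 3.
Clue 5 places the person who makes cake in house 3.
The only dessert still possible for house 1 is cheesecake.
Clue 2: the person who makes brownies is in house 4.
So house 2 gets mousse for dessert.
By clue 4, the bird owner is in house 1.
House 2 pet: only parrot fits.
So: house 1 = bird/cheesecake, house 2 = parrot/mousse, house 3 = lizard/cake, house 4 = hamster/brownies.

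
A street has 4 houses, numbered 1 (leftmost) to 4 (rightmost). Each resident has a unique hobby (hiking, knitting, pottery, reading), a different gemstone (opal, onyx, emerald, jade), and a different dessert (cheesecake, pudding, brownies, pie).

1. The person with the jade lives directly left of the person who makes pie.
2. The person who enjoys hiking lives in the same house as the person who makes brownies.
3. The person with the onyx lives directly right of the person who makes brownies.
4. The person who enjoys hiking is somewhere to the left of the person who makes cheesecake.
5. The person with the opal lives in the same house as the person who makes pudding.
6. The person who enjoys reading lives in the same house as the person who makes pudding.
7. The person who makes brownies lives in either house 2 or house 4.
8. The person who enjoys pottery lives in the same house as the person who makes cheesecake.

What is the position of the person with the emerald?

Clue 7: the person who makes brownies is in house 2.
House 1 dessert: only pudding fits.
By clue 2, the person who enjoys hiking is in house 2.
The person with the onyx is in house 3 (clue 3).
Clue 5 places the person with the opal in house 1.
From clue 6, the person who enjoys reading must be in house 1.
House 2 gemstone: only jade fits.
That leaves emerald as the gemstone for house 4.
The person who makes pie is in house 3 (clue 1).
So house 4 gets cheesecake for dessert.
The person who enjoys pottery is in house 4 (clue 8).
That leaves knitting as the hobby for house 3.
So: house 1 = reading/opal/pudding, house 2 = hiking/jade/brownies, house 3 = knitting/onyx/pie, house 4 = pottery/emerald/cheesecake.

4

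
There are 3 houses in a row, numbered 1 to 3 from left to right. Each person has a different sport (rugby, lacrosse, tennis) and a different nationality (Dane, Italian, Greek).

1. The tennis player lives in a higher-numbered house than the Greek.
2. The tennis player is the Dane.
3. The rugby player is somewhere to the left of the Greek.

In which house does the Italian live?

Clue 3: the rugby player is in house 1.
Clue 3: the Greek is in house 2.
House 1 nationality: only Italian fits.
The only nationality still possible for house 3 is Dane.
The tennis player is in house 3 (clue 1).
So house 2 gets lacrosse for sport.
So: house 1 = rugby/Italian, house 2 = lacrosse/Greek, house 3 = tennis/Dane.

1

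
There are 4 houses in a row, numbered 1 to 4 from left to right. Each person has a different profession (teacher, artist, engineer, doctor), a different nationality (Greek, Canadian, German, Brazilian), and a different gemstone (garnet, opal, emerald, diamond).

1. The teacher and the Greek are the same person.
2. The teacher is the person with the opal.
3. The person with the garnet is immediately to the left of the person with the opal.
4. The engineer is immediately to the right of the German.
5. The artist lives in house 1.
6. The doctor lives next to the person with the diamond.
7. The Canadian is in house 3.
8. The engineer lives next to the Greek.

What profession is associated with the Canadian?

Clue 5 places the artist in house 1.
Clue 7: the Canadian is in house 3.
By clue 8, the engineer is in house 3.
From clue 4, the German must be in house 2.
That leaves Brazilian as the nationality for house 1.
That leaves Greek as the nationality for house 4.
By clue 1, the teacher is in house 4.
Clue 2 places the person with the opal in house 4.
From clue 3, the person with the garnet must be in house 3.
So house 2 gets doctor for profession.
The only gemstone still possible for house 1 is diamond.
That leaves emerald as the gemstone for house 2.
So: house 1 = artist/Brazilian/diamond, house 2 = doctor/German/emerald, house 3 = engineer/Canadian/garnet, house 4 = teacher/Greek/opal.

engineer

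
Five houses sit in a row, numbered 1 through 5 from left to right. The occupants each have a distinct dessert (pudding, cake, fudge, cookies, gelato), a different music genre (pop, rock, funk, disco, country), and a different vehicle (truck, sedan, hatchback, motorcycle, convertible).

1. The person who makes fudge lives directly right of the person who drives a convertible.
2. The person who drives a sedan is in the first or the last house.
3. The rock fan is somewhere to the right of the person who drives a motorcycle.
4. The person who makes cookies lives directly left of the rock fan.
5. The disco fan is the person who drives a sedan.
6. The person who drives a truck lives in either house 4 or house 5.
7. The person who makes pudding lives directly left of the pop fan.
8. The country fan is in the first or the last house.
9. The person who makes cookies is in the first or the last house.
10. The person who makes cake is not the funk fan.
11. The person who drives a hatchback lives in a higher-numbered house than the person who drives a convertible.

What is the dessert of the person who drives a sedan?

cake

The person who makes cookies is in house 1 (clue 9).
Clue 4 places the rock fan in house 2.
From clue 3, the person who drives a motorcycle must be in house 1.
Clue 5: the disco fan is in house 5.
House 1 music genre: only country fits.
So house 2 gets convertible for vehicle.
House 3 vehicle: only hatchback fits.
The only vehicle still possible for house 4 is truck.
House 5 vehicle: only sedan fits.
Clue 1 places the person who makes fudge in house 3.
Clue 7 places the pop fan in house 3.
That leaves pudding as the dessert for house 2.
House 4 music genre: only funk fits.
Clue 10 places the person who makes cake in house 5.
The only dessert still possible for house 4 is gelato.
So: house 1 = cookies/country/motorcycle, house 2 = pudding/rock/convertible, house 3 = fudge/pop/hatchback, house 4 = gelato/funk/truck, house 5 = cake/disco/sedan.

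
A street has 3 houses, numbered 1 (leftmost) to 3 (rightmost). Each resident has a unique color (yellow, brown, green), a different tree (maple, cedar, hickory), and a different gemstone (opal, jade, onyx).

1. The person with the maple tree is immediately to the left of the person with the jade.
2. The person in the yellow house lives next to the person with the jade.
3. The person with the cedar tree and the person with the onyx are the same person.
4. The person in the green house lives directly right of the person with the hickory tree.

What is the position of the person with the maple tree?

That leaves cedar as the tree for house 3.
From clue 3, the person with the onyx must be in house 3.
House 1's gemstone must be opal (nothing else left).
House 2 gemstone: only jade fits.
Clue 1 places the person with the maple tree in house 1.
That leaves hickory as the tree for house 2.
Clue 4 places the person in the green house in house 3.
House 2 color: only brown fits.
So house 1 gets yellow for color.
So: house 1 = yellow/maple/opal, house 2 = brown/hickory/jade, house 3 = green/cedar/onyx.

1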